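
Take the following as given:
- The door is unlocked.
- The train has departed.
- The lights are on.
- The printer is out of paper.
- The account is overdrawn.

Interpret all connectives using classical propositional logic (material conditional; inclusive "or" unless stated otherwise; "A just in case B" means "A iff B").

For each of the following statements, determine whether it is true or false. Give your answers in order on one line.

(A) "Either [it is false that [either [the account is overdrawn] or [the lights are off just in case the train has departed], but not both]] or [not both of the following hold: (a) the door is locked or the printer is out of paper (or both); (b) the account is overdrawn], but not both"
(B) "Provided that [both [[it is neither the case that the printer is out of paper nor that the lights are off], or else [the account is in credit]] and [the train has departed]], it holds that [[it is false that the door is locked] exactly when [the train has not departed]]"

Let U = "the account is overdrawn" (T), R = "the lights are on" (T), Q = "the train has departed" (T), P = "the door is locked" (F), S = "the printer has paper" (F).

(A): Parsed as ¬(U ⊕ (¬R ↔ Q)) ⊕ ((P ∨ ¬S) ↑ U)

¬R = ¬T = F
¬R ↔ Q = F ↔ T = F
U ⊕ (¬R ↔ Q) = T ⊕ F = T
¬(U ⊕ (¬R ↔ Q)) = ¬T = F
¬S = ¬F = T
P ∨ ¬S = F ∨ T = T
(P ∨ ¬S) ↑ U = T ↑ T = F
¬(U ⊕ (¬R ↔ Q)) ⊕ ((P ∨ ¬S) ↑ U) = F ⊕ F = F
Thus (A) is false.

(B): This is (((¬S ↓ ¬R) ∨ ¬U) ∧ Q) → (¬P ↔ ¬Q).

¬S = ¬F = T
¬R = ¬T = F
¬S ↓ ¬R = T ↓ F = F
¬U = ¬T = F
(¬S ↓ ¬R) ∨ ¬U = F ∨ F = F
((¬S ↓ ¬R) ∨ ¬U) ∧ Q = F ∧ T = F
¬P = ¬F = T
¬Q = ¬T = F
¬P ↔ ¬Q = T ↔ F = F
(((¬S ↓ ¬R) ∨ ¬U) ∧ Q) → (¬P ↔ ¬Q) = F → F = T
Hence (B) is true.

(A) F; (B) T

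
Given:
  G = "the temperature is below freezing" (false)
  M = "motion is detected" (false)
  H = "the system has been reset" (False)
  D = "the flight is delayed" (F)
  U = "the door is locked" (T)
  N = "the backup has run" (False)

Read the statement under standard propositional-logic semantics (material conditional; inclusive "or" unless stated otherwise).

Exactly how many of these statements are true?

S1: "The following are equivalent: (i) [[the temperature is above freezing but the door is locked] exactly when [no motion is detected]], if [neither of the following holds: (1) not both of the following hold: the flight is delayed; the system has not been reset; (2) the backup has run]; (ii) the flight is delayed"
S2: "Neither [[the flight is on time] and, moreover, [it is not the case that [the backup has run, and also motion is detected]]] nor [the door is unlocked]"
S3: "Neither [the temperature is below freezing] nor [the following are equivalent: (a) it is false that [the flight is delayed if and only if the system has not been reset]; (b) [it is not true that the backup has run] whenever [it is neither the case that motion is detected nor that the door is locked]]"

S1: Parsed as (((D ↑ ¬H) ↓ N) → ((¬G ∧ U) ↔ ¬M)) ↔ D

¬H = ¬F = T
D ↑ ¬H = F ↑ T = T
(D ↑ ¬H) ↓ N = T ↓ F = F
¬G = ¬F = T
¬G ∧ U = T ∧ T = T
¬M = ¬F = T
(¬G ∧ U) ↔ ¬M = T ↔ T = T
((D ↑ ¬H) ↓ N) → ((¬G ∧ U) ↔ ¬M) = F → T = T
(((D ↑ ¬H) ↓ N) → ((¬G ∧ U) ↔ ¬M)) ↔ D = T ↔ F = F
So S1 is false.

S2: This is (¬D ∧ ¬(N ∧ M)) ↓ ¬U.

¬D = ¬F = T
N ∧ M = F ∧ F = F
¬(N ∧ M) = ¬F = T
¬D ∧ ¬(N ∧ M) = T ∧ T = T
¬U = ¬T = F
(¬D ∧ ¬(N ∧ M)) ↓ ¬U = T ↓ F = F
So S2 is false.

S3: Parsed as G ↓ (¬(D ↔ ¬H) ↔ ((M ↓ U) → ¬N))

¬H = ¬F = T
D ↔ ¬H = F ↔ T = F
¬(D ↔ ¬H) = ¬F = T
M ↓ U = F ↓ T = F
¬N = ¬F = T
(M ↓ U) → ¬N = F → T = T
¬(D ↔ ¬H) ↔ ((M ↓ U) → ¬N) = T ↔ T = T
G ↓ (¬(D ↔ ¬H) ↔ ((M ↓ U) → ¬N)) = F ↓ T = F
Hence S3 is false.

Count: 0.

0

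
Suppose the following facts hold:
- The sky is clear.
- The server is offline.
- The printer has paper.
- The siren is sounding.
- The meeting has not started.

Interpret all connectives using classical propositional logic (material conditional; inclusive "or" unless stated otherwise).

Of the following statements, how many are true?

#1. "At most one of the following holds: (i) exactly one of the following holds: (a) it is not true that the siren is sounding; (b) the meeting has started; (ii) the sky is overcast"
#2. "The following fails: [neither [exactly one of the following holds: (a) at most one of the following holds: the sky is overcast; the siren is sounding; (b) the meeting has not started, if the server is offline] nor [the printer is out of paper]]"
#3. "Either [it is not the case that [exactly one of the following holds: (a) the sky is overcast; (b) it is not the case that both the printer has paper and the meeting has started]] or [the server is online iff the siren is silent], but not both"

Let S = "the siren is sounding" (T), U = "the meeting has started" (F), P = "the sky is overcast" (F), Q = "the server is online" (F), R = "the printer has paper" (T).

#1: This is (~S xor U) nand P.

~S = ~T = F
~S xor U = F xor F = F
(~S xor U) nand P = F nand F = T
So #1 is true.

#2: Formalization: ~(((P nand S) xor (~Q -> ~U)) nor ~R)

P nand S = F nand T = T
~Q = ~F = T
~U = ~F = T
~Q -> ~U = T -> T = T
(P nand S) xor (~Q -> ~U) = T xor T = F
~R = ~T = F
((P nand S) xor (~Q -> ~U)) nor ~R = F nor F = T
~(((P nand S) xor (~Q -> ~U)) nor ~R) = ~T = F
So #2 is false.

#3: This is ~(P xor (R nand U)) xor (Q <-> ~S).

R nand U = T nand F = T
P xor (R nand U) = F xor T = T
~(P xor (R nand U)) = ~T = F
~S = ~T = F
Q <-> ~S = F <-> F = T
~(P xor (R nand U)) xor (Q <-> ~S) = F xor T = T
Thus #3 is true.

True statements: 2.

2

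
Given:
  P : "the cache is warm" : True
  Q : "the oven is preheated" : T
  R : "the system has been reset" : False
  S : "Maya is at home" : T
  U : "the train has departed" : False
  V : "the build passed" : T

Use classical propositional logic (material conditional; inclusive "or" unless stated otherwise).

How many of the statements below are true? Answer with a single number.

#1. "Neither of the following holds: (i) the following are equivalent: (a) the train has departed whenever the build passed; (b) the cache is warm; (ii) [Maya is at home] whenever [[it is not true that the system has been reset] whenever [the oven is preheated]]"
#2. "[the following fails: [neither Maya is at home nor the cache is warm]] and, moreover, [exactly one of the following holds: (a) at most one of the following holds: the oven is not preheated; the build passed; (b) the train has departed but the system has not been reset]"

1

#1: Parsed as ((V -> U) iff P) nor ((Q -> not R) -> S)

V -> U = True -> False = False
(V -> U) iff P = False iff True = False
not R = not False = True
Q -> not R = True -> True = True
(Q -> not R) -> S = True -> True = True
((V -> U) iff P) nor ((Q -> not R) -> S) = False nor True = False
Hence #1 is false.

#2: Formalization: not (S nor P) and ((not Q nand V) xor (U and not R))

S nor P = True nor True = False
not (S nor P) = not False = True
not Q = not True = False
not Q nand V = False nand True = True
not R = not False = True
U and not R = False and True = False
(not Q nand V) xor (U and not R) = True xor False = True
not (S nor P) and ((not Q nand V) xor (U and not R)) = True and True = True
Hence #2 is true.

Count: 1.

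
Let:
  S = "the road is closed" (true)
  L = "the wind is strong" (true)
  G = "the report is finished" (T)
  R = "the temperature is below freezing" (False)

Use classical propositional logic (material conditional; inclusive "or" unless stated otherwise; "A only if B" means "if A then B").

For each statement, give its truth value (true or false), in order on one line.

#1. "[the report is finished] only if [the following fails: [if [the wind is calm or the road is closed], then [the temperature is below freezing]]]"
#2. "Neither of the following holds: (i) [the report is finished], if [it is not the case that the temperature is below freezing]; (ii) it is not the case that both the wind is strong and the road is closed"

#1 T / #2 F

#1: In symbols: G → ¬((¬L ∨ S) → R)

¬L = ¬T = F
¬L ∨ S = F ∨ T = T
(¬L ∨ S) → R = T → F = F
¬((¬L ∨ S) → R) = ¬F = T
G → ¬((¬L ∨ S) → R) = T → T = T
Thus #1 is true.

#2: Formalization: (¬R → G) ↓ (L ↑ S)

¬R = ¬F = T
¬R → G = T → T = T
L ↑ S = T ↑ T = F
(¬R → G) ↓ (L ↑ S) = T ↓ F = F
So #2 is false.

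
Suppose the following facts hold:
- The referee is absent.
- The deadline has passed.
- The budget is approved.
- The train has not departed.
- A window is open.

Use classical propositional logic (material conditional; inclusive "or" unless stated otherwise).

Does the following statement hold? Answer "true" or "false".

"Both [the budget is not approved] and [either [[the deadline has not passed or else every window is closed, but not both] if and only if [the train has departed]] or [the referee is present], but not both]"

False

Let R = "the budget is approved" (T), Q = "the deadline has passed" (T), U = "a window is open" (T), S = "the train has departed" (F), P = "the referee is present" (F).
This is ~R & (((~Q xor ~U) <-> S) xor P).

~R = ~T = F
~Q = ~T = F
~U = ~T = F
~Q xor ~U = F xor F = F
(~Q xor ~U) <-> S = F <-> F = T
((~Q xor ~U) <-> S) xor P = T xor F = T
~R & (((~Q xor ~U) <-> S) xor P) = F & T = F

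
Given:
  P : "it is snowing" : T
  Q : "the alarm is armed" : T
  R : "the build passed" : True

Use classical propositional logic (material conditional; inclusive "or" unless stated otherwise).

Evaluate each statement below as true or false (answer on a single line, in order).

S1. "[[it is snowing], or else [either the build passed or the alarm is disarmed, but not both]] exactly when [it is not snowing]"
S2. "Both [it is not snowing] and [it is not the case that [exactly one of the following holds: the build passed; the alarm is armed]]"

S1 F; S2 F

S1: Formalization: (P ∨ (R ⊕ ¬Q)) ↔ ¬P

¬Q = ¬T = F
R ⊕ ¬Q = T ⊕ F = T
P ∨ (R ⊕ ¬Q) = T ∨ T = T
¬P = ¬T = F
(P ∨ (R ⊕ ¬Q)) ↔ ¬P = T ↔ F = F
Hence S1 is false.

S2: This is ¬P ∧ ¬(R ⊕ Q).

¬P = ¬T = F
R ⊕ Q = T ⊕ T = F
¬(R ⊕ Q) = ¬F = T
¬P ∧ ¬(R ⊕ Q) = F ∧ T = F
Hence S2 is false.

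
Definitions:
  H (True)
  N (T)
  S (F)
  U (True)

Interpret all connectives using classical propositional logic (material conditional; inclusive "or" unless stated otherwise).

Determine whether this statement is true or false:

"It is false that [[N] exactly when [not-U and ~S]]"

True

Values: N=T, U=T, S=F.
This is ¬(N ↔ (¬U ∧ ¬S)).

¬U = ¬T = F
¬S = ¬F = T
¬U ∧ ¬S = F ∧ T = F
N ↔ (¬U ∧ ¬S) = T ↔ F = F
¬(N ↔ (¬U ∧ ¬S)) = ¬F = T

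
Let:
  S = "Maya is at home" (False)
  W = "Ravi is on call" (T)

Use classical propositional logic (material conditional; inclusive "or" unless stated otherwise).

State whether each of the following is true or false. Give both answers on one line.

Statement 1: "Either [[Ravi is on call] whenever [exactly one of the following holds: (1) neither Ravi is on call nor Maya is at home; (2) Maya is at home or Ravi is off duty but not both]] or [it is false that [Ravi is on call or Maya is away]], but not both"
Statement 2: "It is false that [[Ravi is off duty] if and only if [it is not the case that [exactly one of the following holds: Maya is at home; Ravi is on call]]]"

Statement 1 T, Statement 2 F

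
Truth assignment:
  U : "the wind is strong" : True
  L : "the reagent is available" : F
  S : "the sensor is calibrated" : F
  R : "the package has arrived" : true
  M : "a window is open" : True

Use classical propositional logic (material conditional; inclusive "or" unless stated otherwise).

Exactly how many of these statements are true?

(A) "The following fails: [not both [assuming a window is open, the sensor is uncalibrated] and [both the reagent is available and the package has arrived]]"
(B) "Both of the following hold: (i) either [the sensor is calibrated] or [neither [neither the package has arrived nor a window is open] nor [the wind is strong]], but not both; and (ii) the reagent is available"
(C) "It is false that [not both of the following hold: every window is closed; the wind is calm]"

0

(A): Parsed as ~((M -> ~S) nand (L & R))

~S = ~F = T
M -> ~S = T -> T = T
L & R = F & T = F
(M -> ~S) nand (L & R) = T nand F = T
~((M -> ~S) nand (L & R)) = ~T = F
Thus (A) is false.

(B): This is (S xor ((R nor M) nor U)) & L.

R nor M = T nor T = F
(R nor M) nor U = F nor T = F
S xor ((R nor M) nor U) = F xor F = F
(S xor ((R nor M) nor U)) & L = F & F = F
So (B) is false.

(C): This is ~(~M nand ~U).

~M = ~T = F
~U = ~T = F
~M nand ~U = F nand F = T
~(~M nand ~U) = ~T = F
Thus (C) is false.

True statements: 0 (none).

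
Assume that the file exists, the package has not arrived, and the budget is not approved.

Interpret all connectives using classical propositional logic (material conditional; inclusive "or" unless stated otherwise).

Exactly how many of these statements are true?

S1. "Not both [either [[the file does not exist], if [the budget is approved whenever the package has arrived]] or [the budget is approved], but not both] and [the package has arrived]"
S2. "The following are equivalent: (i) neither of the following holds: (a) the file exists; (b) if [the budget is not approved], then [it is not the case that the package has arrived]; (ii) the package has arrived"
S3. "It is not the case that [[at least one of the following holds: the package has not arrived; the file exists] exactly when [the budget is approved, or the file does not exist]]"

Let Q = "the package has arrived" (False), R = "the budget is approved" (False), P = "the file exists" (True).

S1: In symbols: (((Q -> R) -> not P) xor R) nand Q

Q -> R = False -> False = True
not P = not True = False
(Q -> R) -> not P = True -> False = False
((Q -> R) -> not P) xor R = False xor False = False
(((Q -> R) -> not P) xor R) nand Q = False nand False = True
So S1 is true.

S2: This is (P nor (not R -> not Q)) iff Q.

not R = not False = True
not Q = not False = True
not R -> not Q = True -> True = True
P nor (not R -> not Q) = True nor True = False
(P nor (not R -> not Q)) iff Q = False iff False = True
So S2 is true.

S3: Parsed as not ((not Q or P) iff (R or not P))

not Q = not False = True
not Q or P = True or True = True
not P = not True = False
R or not P = False or False = False
(not Q or P) iff (R or not P) = True iff False = False
not ((not Q or P) iff (R or not P)) = not False = True
Hence S3 is true.

3 of the 3 statements are true (S1, S2, S3).

3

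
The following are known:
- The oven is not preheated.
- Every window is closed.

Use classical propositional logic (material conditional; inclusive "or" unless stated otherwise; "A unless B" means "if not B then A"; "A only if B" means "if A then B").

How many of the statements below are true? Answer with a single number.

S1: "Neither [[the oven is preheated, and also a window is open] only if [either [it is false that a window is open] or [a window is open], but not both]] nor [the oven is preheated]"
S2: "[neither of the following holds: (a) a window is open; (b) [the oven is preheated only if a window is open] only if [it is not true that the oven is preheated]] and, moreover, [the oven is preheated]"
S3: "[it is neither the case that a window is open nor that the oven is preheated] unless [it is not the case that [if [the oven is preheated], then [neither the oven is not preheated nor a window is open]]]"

1

Let Q = "the oven is preheated" (F), W = "a window is open" (F).

S1: Parsed as ((Q & W) -> (~W xor W)) nor Q

Q & W = F & F = F
~W = ~F = T
~W xor W = T xor F = T
(Q & W) -> (~W xor W) = F -> T = T
((Q & W) -> (~W xor W)) nor Q = T nor F = F
Hence S1 is false.

S2: This is (W nor ((Q -> W) -> ~Q)) & Q.

Q -> W = F -> F = T
~Q = ~F = T
(Q -> W) -> ~Q = T -> T = T
W nor ((Q -> W) -> ~Q) = F nor T = F
(W nor ((Q -> W) -> ~Q)) & Q = F & F = F
Hence S2 is false.

S3: Formalization: (W nor Q) | ~(Q -> (~Q nor W))

W nor Q = F nor F = T
~Q = ~F = T
~Q nor W = T nor F = F
Q -> (~Q nor W) = F -> F = T
~(Q -> (~Q nor W)) = ~T = F
(W nor Q) | ~(Q -> (~Q nor W)) = T | F = T
Thus S3 is true.

True statements: 1 (S3).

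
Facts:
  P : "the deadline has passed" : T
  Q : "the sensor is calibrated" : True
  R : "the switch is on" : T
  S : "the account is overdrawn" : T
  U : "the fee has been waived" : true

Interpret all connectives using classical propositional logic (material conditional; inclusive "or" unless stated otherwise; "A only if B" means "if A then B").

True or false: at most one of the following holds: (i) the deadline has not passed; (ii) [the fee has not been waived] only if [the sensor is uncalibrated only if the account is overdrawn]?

Formalization: ~P nand (~U -> (~Q -> S))

~P = ~T = F
~U = ~T = F
~Q = ~T = F
~Q -> S = F -> T = T
~U -> (~Q -> S) = F -> T = T
~P nand (~U -> (~Q -> S)) = F nand T = T

True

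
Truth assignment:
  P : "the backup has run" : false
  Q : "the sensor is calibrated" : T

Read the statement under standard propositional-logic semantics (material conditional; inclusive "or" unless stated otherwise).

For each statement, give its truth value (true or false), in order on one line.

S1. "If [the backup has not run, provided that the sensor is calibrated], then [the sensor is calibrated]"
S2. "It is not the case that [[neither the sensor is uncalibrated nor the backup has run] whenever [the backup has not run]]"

S1 True / S2 False

S1: Parsed as (Q -> not P) -> Q

not P = not False = True
Q -> not P = True -> True = True
(Q -> not P) -> Q = True -> True = True
So S1 is true.

S2: Formalization: not (not P -> (not Q nor P))

not P = not False = True
not Q = not True = False
not Q nor P = False nor False = True
not P -> (not Q nor P) = True -> True = True
not (not P -> (not Q nor P)) = not True = False
Thus S2 is false.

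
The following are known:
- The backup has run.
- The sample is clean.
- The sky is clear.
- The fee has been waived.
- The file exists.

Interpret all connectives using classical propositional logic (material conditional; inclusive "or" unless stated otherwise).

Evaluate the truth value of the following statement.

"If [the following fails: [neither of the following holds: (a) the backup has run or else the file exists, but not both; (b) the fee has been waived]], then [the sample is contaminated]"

The statement is false.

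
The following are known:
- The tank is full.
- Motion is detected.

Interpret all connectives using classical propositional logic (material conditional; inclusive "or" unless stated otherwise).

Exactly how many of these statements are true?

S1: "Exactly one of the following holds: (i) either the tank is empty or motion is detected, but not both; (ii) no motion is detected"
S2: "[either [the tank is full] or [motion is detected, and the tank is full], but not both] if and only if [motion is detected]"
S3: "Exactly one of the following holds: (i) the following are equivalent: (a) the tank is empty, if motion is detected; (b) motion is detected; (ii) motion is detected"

Let M = "the tank is full" (T), N = "motion is detected" (T).

S1: Formalization: (¬M ⊕ N) ⊕ ¬N

¬M = ¬T = F
¬M ⊕ N = F ⊕ T = T
¬N = ¬T = F
(¬M ⊕ N) ⊕ ¬N = T ⊕ F = T
Thus S1 is true.

S2: Parsed as (M ⊕ (N ∧ M)) ↔ N

N ∧ M = T ∧ T = T
M ⊕ (N ∧ M) = T ⊕ T = F
(M ⊕ (N ∧ M)) ↔ N = F ↔ T = F
Hence S2 is false.

S3: This is ((N → ¬M) ↔ N) ⊕ N.

¬M = ¬T = F
N → ¬M = T → F = F
(N → ¬M) ↔ N = F ↔ T = F
((N → ¬M) ↔ N) ⊕ N = F ⊕ T = T
Thus S3 is true.

True statements: 2.

2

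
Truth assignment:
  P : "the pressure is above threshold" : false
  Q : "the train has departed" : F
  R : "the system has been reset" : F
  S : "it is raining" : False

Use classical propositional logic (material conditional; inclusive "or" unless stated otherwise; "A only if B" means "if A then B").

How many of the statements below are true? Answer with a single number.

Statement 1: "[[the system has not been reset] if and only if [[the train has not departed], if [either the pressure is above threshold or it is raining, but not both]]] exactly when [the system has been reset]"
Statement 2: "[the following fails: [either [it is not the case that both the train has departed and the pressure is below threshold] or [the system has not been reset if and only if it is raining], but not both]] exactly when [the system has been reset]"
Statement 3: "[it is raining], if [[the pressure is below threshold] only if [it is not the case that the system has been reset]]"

Statement 1: This is (¬R ↔ ((P ⊕ S) → ¬Q)) ↔ R.

¬R = ¬F = T
P ⊕ S = F ⊕ F = F
¬Q = ¬F = T
(P ⊕ S) → ¬Q = F → T = T
¬R ↔ ((P ⊕ S) → ¬Q) = T ↔ T = T
(¬R ↔ ((P ⊕ S) → ¬Q)) ↔ R = T ↔ F = F
Hence Statement 1 is false.

Statement 2: This is ¬((Q ↑ ¬P) ⊕ (¬R ↔ S)) ↔ R.

¬P = ¬F = T
Q ↑ ¬P = F ↑ T = T
¬R = ¬F = T
¬R ↔ S = T ↔ F = F
(Q ↑ ¬P) ⊕ (¬R ↔ S) = T ⊕ F = T
¬((Q ↑ ¬P) ⊕ (¬R ↔ S)) = ¬T = F
¬((Q ↑ ¬P) ⊕ (¬R ↔ S)) ↔ R = F ↔ F = T
Hence Statement 2 is true.

Statement 3: Parsed as (¬P → ¬R) → S

¬P = ¬F = T
¬R = ¬F = T
¬P → ¬R = T → T = T
(¬P → ¬R) → S = T → F = F
So Statement 3 is false.

1 of the 3 statements is true (Statement 2).

1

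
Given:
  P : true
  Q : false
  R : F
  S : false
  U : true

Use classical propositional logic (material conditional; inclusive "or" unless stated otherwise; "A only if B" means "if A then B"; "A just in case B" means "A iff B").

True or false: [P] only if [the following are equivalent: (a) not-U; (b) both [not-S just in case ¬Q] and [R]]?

Values: P=True, U=True, S=False, Q=False, R=False.
This is P -> (not U iff ((not S iff not Q) and R)).

not U = not True = False
not S = not False = True
not Q = not False = True
not S iff not Q = True iff True = True
(not S iff not Q) and R = True and False = False
not U iff ((not S iff not Q) and R) = False iff False = True
P -> (not U iff ((not S iff not Q) and R)) = True -> True = True

The statement is true.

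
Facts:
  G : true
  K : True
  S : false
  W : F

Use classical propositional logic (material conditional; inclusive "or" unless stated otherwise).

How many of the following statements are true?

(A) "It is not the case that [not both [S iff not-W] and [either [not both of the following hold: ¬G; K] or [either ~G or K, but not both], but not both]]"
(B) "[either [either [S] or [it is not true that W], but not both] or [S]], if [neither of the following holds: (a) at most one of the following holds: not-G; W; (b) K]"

1

(A): Parsed as not ((S iff not W) nand ((not G nand K) xor (not G xor K)))

not W = not False = True
S iff not W = False iff True = False
not G = not True = False
not G nand K = False nand True = True
not G = not True = False
not G xor K = False xor True = True
(not G nand K) xor (not G xor K) = True xor True = False
(S iff not W) nand ((not G nand K) xor (not G xor K)) = False nand False = True
not ((S iff not W) nand ((not G nand K) xor (not G xor K))) = not True = False
So (A) is false.

(B): Formalization: ((not G nand W) nor K) -> ((S xor not W) or S)

not G = not True = False
not G nand W = False nand False = True
(not G nand W) nor K = True nor True = False
not W = not False = True
S xor not W = False xor True = True
(S xor not W) or S = True or False = True
((not G nand W) nor K) -> ((S xor not W) or S) = False -> True = True
Thus (B) is true.

True statements: 1 ((B)).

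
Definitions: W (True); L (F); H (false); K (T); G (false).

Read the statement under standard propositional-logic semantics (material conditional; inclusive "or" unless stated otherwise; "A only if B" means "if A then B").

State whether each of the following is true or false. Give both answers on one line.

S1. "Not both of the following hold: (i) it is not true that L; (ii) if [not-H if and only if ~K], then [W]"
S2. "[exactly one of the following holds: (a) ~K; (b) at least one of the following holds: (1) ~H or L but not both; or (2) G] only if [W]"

S1: Formalization: ~L nand ((~H <-> ~K) -> W)

~L = ~F = T
~H = ~F = T
~K = ~T = F
~H <-> ~K = T <-> F = F
(~H <-> ~K) -> W = F -> T = T
~L nand ((~H <-> ~K) -> W) = T nand T = F
So S1 is false.

S2: Formalization: (~K xor ((~H xor L) | G)) -> W

~K = ~T = F
~H = ~F = T
~H xor L = T xor F = T
(~H xor L) | G = T | F = T
~K xor ((~H xor L) | G) = F xor T = T
(~K xor ((~H xor L) | G)) -> W = T -> T = T
So S2 is true.

S1 false; S2 true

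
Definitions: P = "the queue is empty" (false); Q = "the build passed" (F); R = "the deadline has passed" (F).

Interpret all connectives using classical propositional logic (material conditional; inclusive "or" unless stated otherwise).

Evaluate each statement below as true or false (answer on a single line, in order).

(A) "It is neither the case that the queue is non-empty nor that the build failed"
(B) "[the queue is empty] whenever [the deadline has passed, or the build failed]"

(A) false, (B) false

(A): Formalization: not P nor not Q

not P = not False = True
not Q = not False = True
not P nor not Q = True nor True = False
Hence (A) is false.

(B): In symbols: (R or not Q) -> P

not Q = not False = True
R or not Q = False or True = True
(R or not Q) -> P = True -> False = False
Hence (B) is false.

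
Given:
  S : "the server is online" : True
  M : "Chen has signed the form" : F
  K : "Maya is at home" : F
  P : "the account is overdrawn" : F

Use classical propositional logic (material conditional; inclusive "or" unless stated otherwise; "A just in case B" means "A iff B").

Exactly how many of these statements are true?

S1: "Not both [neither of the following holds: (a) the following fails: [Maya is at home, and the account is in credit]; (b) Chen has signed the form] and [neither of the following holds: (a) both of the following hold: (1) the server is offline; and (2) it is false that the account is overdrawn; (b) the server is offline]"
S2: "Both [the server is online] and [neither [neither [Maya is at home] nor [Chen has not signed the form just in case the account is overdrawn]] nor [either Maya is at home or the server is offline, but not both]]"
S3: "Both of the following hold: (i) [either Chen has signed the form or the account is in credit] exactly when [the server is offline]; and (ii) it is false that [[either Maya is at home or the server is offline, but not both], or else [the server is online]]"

1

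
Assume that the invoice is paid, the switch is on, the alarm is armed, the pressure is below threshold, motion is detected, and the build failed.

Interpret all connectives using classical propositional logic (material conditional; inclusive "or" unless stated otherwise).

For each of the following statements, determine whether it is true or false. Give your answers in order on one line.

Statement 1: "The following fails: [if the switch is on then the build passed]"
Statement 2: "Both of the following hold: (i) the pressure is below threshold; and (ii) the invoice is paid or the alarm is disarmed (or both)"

Let V = "the switch is on" (T), S = "the build passed" (F), P = "the pressure is above threshold" (F), R = "the invoice is paid" (T), W = "the alarm is armed" (T).

Statement 1: Parsed as ¬(V → S)

V → S = T → F = F
¬(V → S) = ¬F = T
Thus Statement 1 is true.

Statement 2: In symbols: ¬P ∧ (R ∨ ¬W)

¬P = ¬F = T
¬W = ¬T = F
R ∨ ¬W = T ∨ F = T
¬P ∧ (R ∨ ¬W) = T ∧ T = T
Thus Statement 2 is true.

Statement 1 true / Statement 2 true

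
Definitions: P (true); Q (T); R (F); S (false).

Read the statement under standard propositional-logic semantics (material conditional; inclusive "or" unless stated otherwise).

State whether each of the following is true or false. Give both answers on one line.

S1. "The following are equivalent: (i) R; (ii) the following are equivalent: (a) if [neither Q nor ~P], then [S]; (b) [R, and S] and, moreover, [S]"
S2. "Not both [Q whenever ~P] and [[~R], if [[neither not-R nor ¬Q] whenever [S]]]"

S1: Parsed as R iff (((Q nor not P) -> S) iff ((R and S) and S))

not P = not True = False
Q nor not P = True nor False = False
(Q nor not P) -> S = False -> False = True
R and S = False and False = False
(R and S) and S = False and False = False
((Q nor not P) -> S) iff ((R and S) and S) = True iff False = False
R iff (((Q nor not P) -> S) iff ((R and S) and S)) = False iff False = True
Hence S1 is true.

S2: In symbols: (not P -> Q) nand ((S -> (not R nor not Q)) -> not R)

not P = not True = False
not P -> Q = False -> True = True
not R = not False = True
not Q = not True = False
not R nor not Q = True nor False = False
S -> (not R nor not Q) = False -> False = True
not R = not False = True
(S -> (not R nor not Q)) -> not R = True -> True = True
(not P -> Q) nand ((S -> (not R nor not Q)) -> not R) = True nand True = False
Hence S2 is false.

S1 T; S2 F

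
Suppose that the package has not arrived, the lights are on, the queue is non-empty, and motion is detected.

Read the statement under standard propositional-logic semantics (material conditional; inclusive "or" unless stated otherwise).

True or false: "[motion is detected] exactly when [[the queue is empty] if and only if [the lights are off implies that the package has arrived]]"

False.

Let S = "motion is detected" (True), R = "the queue is empty" (False), Q = "the lights are on" (True), P = "the package has arrived" (False).
In symbols: S iff (R iff (not Q -> P))

not Q = not True = False
not Q -> P = False -> False = True
R iff (not Q -> P) = False iff True = False
S iff (R iff (not Q -> P)) = True iff False = False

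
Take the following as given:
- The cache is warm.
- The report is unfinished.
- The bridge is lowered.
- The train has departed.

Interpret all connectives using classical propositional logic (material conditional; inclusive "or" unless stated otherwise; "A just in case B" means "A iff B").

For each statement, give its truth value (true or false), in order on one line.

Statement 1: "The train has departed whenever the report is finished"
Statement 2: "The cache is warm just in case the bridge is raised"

Let Q = "the report is finished" (F), S = "the train has departed" (T), P = "the cache is warm" (T), R = "the bridge is raised" (F).

Statement 1: Formalization: Q -> S

Q -> S = F -> T = T
Thus Statement 1 is true.

Statement 2: Formalization: P <-> R

P <-> R = T <-> F = F
Thus Statement 2 is false.

Statement 1 true; Statement 2 false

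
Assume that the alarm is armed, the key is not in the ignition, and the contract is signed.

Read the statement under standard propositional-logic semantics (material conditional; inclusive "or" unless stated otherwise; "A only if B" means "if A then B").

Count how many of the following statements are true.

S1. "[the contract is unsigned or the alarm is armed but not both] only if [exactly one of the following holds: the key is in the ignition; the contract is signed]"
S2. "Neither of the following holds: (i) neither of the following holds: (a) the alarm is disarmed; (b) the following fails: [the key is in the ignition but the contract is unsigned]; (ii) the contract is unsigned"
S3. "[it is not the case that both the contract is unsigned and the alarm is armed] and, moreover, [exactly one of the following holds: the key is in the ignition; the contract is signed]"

3

Let R = "the contract is signed" (T), P = "the alarm is armed" (T), Q = "the key is in the ignition" (F).

S1: Parsed as (~R xor P) -> (Q xor R)

~R = ~T = F
~R xor P = F xor T = T
Q xor R = F xor T = T
(~R xor P) -> (Q xor R) = T -> T = T
Hence S1 is true.

S2: This is (~P nor ~(Q & ~R)) nor ~R.

~P = ~T = F
~R = ~T = F
Q & ~R = F & F = F
~(Q & ~R) = ~F = T
~P nor ~(Q & ~R) = F nor T = F
~R = ~T = F
(~P nor ~(Q & ~R)) nor ~R = F nor F = T
Hence S2 is true.

S3: Parsed as (~R nand P) & (Q xor R)

~R = ~T = F
~R nand P = F nand T = T
Q xor R = F xor T = T
(~R nand P) & (Q xor R) = T & T = T
So S3 is true.

Count: 3.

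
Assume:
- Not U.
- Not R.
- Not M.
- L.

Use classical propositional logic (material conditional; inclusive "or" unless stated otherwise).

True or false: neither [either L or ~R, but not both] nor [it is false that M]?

The statement is false.

This is (L xor not R) nor not M.

not R = not False = True
L xor not R = True xor True = False
not M = not False = True
(L xor not R) nor not M = False nor True = False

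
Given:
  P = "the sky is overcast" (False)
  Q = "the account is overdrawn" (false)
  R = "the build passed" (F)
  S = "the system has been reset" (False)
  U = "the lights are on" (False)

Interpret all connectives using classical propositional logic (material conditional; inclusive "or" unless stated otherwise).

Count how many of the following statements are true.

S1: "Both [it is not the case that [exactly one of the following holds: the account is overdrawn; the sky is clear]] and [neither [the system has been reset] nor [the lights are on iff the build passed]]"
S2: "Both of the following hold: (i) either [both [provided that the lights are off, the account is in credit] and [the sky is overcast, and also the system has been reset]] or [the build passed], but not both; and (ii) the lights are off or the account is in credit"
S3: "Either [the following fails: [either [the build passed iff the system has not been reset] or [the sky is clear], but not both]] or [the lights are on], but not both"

0

S1: This is not (Q xor not P) and (S nor (U iff R)).

not P = not False = True
Q xor not P = False xor True = True
not (Q xor not P) = not True = False
U iff R = False iff False = True
S nor (U iff R) = False nor True = False
not (Q xor not P) and (S nor (U iff R)) = False and False = False
Thus S1 is false.

S2: Parsed as (((not U -> not Q) and (P and S)) xor R) and (not U or not Q)

not U = not False = True
not Q = not False = True
not U -> not Q = True -> True = True
P and S = False and False = False
(not U -> not Q) and (P and S) = True and False = False
((not U -> not Q) and (P and S)) xor R = False xor False = False
not U = not False = True
not Q = not False = True
not U or not Q = True or True = True
(((not U -> not Q) and (P and S)) xor R) and (not U or not Q) = False and True = False
Thus S2 is false.

S3: This is not ((R iff not S) xor not P) xor U.

not S = not False = True
R iff not S = False iff True = False
not P = not False = True
(R iff not S) xor not P = False xor True = True
not ((R iff not S) xor not P) = not True = False
not ((R iff not S) xor not P) xor U = False xor False = False
Thus S3 is false.

True statements: 0 (none).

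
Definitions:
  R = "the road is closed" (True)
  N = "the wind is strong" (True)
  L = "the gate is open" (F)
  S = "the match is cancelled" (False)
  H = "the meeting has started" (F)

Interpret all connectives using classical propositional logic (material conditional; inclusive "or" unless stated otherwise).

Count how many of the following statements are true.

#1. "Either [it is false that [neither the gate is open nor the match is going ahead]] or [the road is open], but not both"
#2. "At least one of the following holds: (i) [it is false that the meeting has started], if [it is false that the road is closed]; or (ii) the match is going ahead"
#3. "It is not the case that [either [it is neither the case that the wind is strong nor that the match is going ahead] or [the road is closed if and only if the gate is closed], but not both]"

2

#1: This is ¬(L ↓ ¬S) ⊕ ¬R.

¬S = ¬F = T
L ↓ ¬S = F ↓ T = F
¬(L ↓ ¬S) = ¬F = T
¬R = ¬T = F
¬(L ↓ ¬S) ⊕ ¬R = T ⊕ F = T
Hence #1 is true.

#2: This is (¬R → ¬H) ∨ ¬S.

¬R = ¬T = F
¬H = ¬F = T
¬R → ¬H = F → T = T
¬S = ¬F = T
(¬R → ¬H) ∨ ¬S = T ∨ T = T
So #2 is true.

#3: In symbols: ¬((N ↓ ¬S) ⊕ (R ↔ ¬L))

¬S = ¬F = T
N ↓ ¬S = T ↓ T = F
¬L = ¬F = T
R ↔ ¬L = T ↔ T = T
(N ↓ ¬S) ⊕ (R ↔ ¬L) = F ⊕ T = T
¬((N ↓ ¬S) ⊕ (R ↔ ¬L)) = ¬T = F
So #3 is false.

2 of the 3 statements are true.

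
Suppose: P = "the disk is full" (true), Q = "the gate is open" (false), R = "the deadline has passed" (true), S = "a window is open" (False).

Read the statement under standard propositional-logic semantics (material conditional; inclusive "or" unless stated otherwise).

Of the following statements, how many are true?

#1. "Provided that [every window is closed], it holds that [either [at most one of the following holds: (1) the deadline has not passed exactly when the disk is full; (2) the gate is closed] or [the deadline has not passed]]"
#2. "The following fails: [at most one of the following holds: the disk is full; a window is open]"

1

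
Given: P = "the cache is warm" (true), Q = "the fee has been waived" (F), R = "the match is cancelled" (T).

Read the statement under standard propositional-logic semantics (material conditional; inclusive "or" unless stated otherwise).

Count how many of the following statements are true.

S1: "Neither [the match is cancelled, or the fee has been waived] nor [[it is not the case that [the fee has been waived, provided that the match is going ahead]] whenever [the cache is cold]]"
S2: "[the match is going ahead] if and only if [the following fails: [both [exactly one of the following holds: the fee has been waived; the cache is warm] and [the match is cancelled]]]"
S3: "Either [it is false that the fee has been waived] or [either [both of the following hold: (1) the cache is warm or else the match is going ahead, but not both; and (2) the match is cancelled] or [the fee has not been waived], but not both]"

S1: Formalization: (R ∨ Q) ↓ (¬P → ¬(¬R → Q))

R ∨ Q = T ∨ F = T
¬P = ¬T = F
¬R = ¬T = F
¬R → Q = F → F = T
¬(¬R → Q) = ¬T = F
¬P → ¬(¬R → Q) = F → F = T
(R ∨ Q) ↓ (¬P → ¬(¬R → Q)) = T ↓ T = F
Thus S1 is false.

S2: In symbols: ¬R ↔ ¬((Q ⊕ P) ∧ R)

¬R = ¬T = F
Q ⊕ P = F ⊕ T = T
(Q ⊕ P) ∧ R = T ∧ T = T
¬((Q ⊕ P) ∧ R) = ¬T = F
¬R ↔ ¬((Q ⊕ P) ∧ R) = F ↔ F = T
Thus S2 is true.

S3: In symbols: ¬Q ∨ (((P ⊕ ¬R) ∧ R) ⊕ ¬Q)

¬Q = ¬F = T
¬R = ¬T = F
P ⊕ ¬R = T ⊕ F = T
(P ⊕ ¬R) ∧ R = T ∧ T = T
¬Q = ¬F = T
((P ⊕ ¬R) ∧ R) ⊕ ¬Q = T ⊕ T = F
¬Q ∨ (((P ⊕ ¬R) ∧ R) ⊕ ¬Q) = T ∨ F = T
Hence S3 is true.

2 of the 3 statements are true.

2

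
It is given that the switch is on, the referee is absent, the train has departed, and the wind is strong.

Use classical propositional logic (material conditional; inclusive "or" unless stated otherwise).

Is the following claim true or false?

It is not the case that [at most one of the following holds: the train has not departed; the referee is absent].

False.

Let U = "the train has departed" (T), Q = "the referee is present" (F).
Parsed as ¬(¬U ↑ ¬Q)

¬U = ¬T = F
¬Q = ¬F = T
¬U ↑ ¬Q = F ↑ T = T
¬(¬U ↑ ¬Q) = ¬T = F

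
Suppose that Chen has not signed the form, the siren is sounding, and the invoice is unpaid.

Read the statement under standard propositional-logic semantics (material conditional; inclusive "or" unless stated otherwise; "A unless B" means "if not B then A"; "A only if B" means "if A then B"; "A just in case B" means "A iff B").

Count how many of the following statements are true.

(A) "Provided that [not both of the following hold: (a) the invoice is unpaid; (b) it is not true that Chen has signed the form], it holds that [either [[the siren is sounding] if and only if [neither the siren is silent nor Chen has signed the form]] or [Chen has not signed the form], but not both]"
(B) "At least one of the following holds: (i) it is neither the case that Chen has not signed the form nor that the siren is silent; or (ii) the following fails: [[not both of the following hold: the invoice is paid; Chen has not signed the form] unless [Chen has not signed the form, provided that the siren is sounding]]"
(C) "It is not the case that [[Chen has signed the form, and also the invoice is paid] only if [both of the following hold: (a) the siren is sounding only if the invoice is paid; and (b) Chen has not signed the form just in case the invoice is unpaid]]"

1

Let R = "the invoice is paid" (F), P = "Chen has signed the form" (F), Q = "the siren is sounding" (T).

(A): Parsed as (¬R ↑ ¬P) → ((Q ↔ (¬Q ↓ P)) ⊕ ¬P)

¬R = ¬F = T
¬P = ¬F = T
¬R ↑ ¬P = T ↑ T = F
¬Q = ¬T = F
¬Q ↓ P = F ↓ F = T
Q ↔ (¬Q ↓ P) = T ↔ T = T
¬P = ¬F = T
(Q ↔ (¬Q ↓ P)) ⊕ ¬P = T ⊕ T = F
(¬R ↑ ¬P) → ((Q ↔ (¬Q ↓ P)) ⊕ ¬P) = F → F = T
So (A) is true.

(B): This is (¬P ↓ ¬Q) ∨ ¬((R ↑ ¬P) ∨ (Q → ¬P)).

¬P = ¬F = T
¬Q = ¬T = F
¬P ↓ ¬Q = T ↓ F = F
¬P = ¬F = T
R ↑ ¬P = F ↑ T = T
¬P = ¬F = T
Q → ¬P = T → T = T
(R ↑ ¬P) ∨ (Q → ¬P) = T ∨ T = T
¬((R ↑ ¬P) ∨ (Q → ¬P)) = ¬T = F
(¬P ↓ ¬Q) ∨ ¬((R ↑ ¬P) ∨ (Q → ¬P)) = F ∨ F = F
So (B) is false.

(C): Parsed as ¬((P ∧ R) → ((Q → R) ∧ (¬P ↔ ¬R)))

P ∧ R = F ∧ F = F
Q → R = T → F = F
¬P = ¬F = T
¬R = ¬F = T
¬P ↔ ¬R = T ↔ T = T
(Q → R) ∧ (¬P ↔ ¬R) = F ∧ T = F
(P ∧ R) → ((Q → R) ∧ (¬P ↔ ¬R)) = F → F = T
¬((P ∧ R) → ((Q → R) ∧ (¬P ↔ ¬R))) = ¬T = F
Hence (C) is false.

Count: 1.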